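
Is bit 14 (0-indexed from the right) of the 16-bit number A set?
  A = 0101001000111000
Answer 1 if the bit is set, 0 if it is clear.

Bit 14 is the 15th from the right.
  0101001000111000
   ^
That bit is 1.

Answer: 1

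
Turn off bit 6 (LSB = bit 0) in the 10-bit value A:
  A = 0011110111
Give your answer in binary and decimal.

Mask = ~(1 << 6) = 1110111111
Bit 6 of A is 1, so AND-ing with the mask clears it to 0.
  0011110111
& 1110111111
------------
  0010110111

Answer: 0010110111 (183)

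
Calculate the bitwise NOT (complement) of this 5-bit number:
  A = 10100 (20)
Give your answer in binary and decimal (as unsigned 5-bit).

Flip each bit (0->1, 1->0):
  10100
  01011

Answer: 01011 (11)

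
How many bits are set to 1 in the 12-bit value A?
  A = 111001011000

111001011000
1-bits at positions (from bit 0 = LSB): 3, 4, 6, 9, 10, 11
Count = 6

Answer: 6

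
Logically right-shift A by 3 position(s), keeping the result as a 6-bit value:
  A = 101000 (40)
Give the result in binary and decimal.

Logical shift right by 3: drop the bottom 3 bit(s), prepend 3 zero(s) on the left.
  101000  ->  keep [101], discard [000], prepend 000
= 000101

Answer: 000101 (5)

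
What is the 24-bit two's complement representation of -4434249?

1. Binary of +4434249:  010000111010100101001001
2. Invert bits:     101111000101011010110110
3. Add 1:           101111000101011010110111

Answer: 101111000101011010110111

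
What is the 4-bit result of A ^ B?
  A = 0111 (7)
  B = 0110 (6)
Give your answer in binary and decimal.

Apply ^ to each column (1 where bits differ):
  0111
^ 0110
------
  0001

Answer: 0001 (1)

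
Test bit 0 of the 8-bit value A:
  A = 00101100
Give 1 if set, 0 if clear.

Bit 0 is the 1st from the right.
  00101100
         ^
That bit is 0.

Answer: 0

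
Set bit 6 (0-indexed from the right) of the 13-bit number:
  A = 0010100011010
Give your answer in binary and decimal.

Mask = 1 << 6 = 0000001000000
Bit 6 of A is 0, so OR-ing with the mask flips it to 1.
  0010100011010
| 0000001000000
---------------
  0010101011010

Answer: 0010101011010 (1370)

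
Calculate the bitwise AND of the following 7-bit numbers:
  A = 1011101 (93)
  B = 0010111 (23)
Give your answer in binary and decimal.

Apply & to each column (1 only where both bits are 1):
  1011101
& 0010111
---------
  0010101

Answer: 0010101 (21)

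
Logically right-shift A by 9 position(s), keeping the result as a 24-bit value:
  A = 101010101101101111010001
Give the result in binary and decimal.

Logical shift right by 9: drop the bottom 9 bit(s), prepend 9 zero(s) on the left.
  101010101101101111010001  ->  keep [101010101101101], discard [111010001], prepend 000000000
= 000000000101010101101101

Answer: 000000000101010101101101 (21869)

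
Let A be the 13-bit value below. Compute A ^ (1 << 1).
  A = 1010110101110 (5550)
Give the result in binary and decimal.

Mask = 1 << 1 = 0000000000010
Bit 1 of A is 1; XOR with the mask flips it to 0.
  1010110101110
^ 0000000000010
---------------
  1010110101100

Answer: 1010110101100 (5548)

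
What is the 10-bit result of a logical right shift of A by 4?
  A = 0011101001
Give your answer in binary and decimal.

Logical shift right by 4: drop the bottom 4 bit(s), prepend 4 zero(s) on the left.
  0011101001  ->  keep [001110], discard [1001], prepend 0000
= 0000001110

Answer: 0000001110 (14)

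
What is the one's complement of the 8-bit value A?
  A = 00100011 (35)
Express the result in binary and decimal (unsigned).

Flip each bit (0->1, 1->0):
  00100011
  11011100

Answer: 11011100 (220)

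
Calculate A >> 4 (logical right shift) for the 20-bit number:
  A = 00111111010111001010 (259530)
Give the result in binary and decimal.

Logical shift right by 4: drop the bottom 4 bit(s), prepend 4 zero(s) on the left.
  00111111010111001010  ->  keep [0011111101011100], discard [1010], prepend 0000
= 00000011111101011100

Answer: 00000011111101011100 (16220)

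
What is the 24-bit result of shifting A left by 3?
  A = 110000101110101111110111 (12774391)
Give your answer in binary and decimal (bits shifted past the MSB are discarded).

Shift left by 3: drop the top 3 bit(s), append 3 zero(s) on the right.
  110000101110101111110111  ->  discard [110], keep [000101110101111110111], append 000
= 000101110101111110111000

Answer: 000101110101111110111000 (1531832)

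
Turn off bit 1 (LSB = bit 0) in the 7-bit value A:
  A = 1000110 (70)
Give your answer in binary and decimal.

Mask = ~(1 << 1) = 1111101
Bit 1 of A is 1, so AND-ing with the mask clears it to 0.
  1000110
& 1111101
---------
  1000100

Answer: 1000100 (68)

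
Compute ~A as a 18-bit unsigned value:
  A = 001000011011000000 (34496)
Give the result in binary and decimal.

Flip each bit (0->1, 1->0):
  001000011011000000
  110111100100111111

Answer: 110111100100111111 (227647)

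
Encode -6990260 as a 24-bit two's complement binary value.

1. Binary of +6990260:  011010101010100110110100
2. Invert bits:     100101010101011001001011
3. Add 1:           100101010101011001001100

Answer: 100101010101011001001100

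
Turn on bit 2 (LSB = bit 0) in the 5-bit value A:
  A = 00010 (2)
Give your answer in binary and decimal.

Mask = 1 << 2 = 00100
Bit 2 of A is 0, so OR-ing with the mask flips it to 1.
  00010
| 00100
-------
  00110

Answer: 00110 (6)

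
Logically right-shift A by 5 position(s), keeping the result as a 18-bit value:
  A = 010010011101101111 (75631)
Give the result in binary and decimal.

Logical shift right by 5: drop the bottom 5 bit(s), prepend 5 zero(s) on the left.
  010010011101101111  ->  keep [0100100111011], discard [01111], prepend 00000
= 000000100100111011

Answer: 000000100100111011 (2363)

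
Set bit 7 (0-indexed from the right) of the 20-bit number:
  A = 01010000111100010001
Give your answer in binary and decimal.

Mask = 1 << 7 = 00000000000010000000
Bit 7 of A is 0, so OR-ing with the mask flips it to 1.
  01010000111100010001
| 00000000000010000000
----------------------
  01010000111110010001

Answer: 01010000111110010001 (331665)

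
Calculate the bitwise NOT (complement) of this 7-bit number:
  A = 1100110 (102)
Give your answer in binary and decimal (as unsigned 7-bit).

Flip each bit (0->1, 1->0):
  1100110
  0011001

Answer: 0011001 (25)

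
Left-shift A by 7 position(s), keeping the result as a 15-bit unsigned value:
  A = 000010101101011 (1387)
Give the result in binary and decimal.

Shift left by 7: drop the top 7 bit(s), append 7 zero(s) on the right.
  000010101101011  ->  discard [0000101], keep [01101011], append 0000000
= 011010110000000

Answer: 011010110000000 (13696)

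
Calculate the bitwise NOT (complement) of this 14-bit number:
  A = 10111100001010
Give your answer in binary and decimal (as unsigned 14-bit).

Flip each bit (0->1, 1->0):
  10111100001010
  01000011110101

Answer: 01000011110101 (4341)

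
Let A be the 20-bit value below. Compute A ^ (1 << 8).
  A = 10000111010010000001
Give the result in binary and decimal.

Mask = 1 << 8 = 00000000000100000000
Bit 8 of A is 0; XOR with the mask flips it to 1.
  10000111010010000001
^ 00000000000100000000
----------------------
  10000111010110000001

Answer: 10000111010110000001 (554369)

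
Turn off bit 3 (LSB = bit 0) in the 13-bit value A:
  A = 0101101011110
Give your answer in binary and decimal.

Mask = ~(1 << 3) = 1111111110111
Bit 3 of A is 1, so AND-ing with the mask clears it to 0.
  0101101011110
& 1111111110111
---------------
  0101101010110

Answer: 0101101010110 (2902)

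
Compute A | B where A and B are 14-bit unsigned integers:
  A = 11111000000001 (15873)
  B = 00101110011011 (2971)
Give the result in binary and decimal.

Apply | to each column (1 where either bit is 1):
  11111000000001
| 00101110011011
----------------
  11111110011011

Answer: 11111110011011 (16283)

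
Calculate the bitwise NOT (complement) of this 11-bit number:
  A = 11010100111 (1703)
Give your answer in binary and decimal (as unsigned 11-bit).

Flip each bit (0->1, 1->0):
  11010100111
  00101011000

Answer: 00101011000 (344)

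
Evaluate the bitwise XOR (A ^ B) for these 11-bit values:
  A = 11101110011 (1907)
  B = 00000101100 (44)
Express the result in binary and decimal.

Apply ^ to each column (1 where bits differ):
  11101110011
^ 00000101100
-------------
  11101011111

Answer: 11101011111 (1887)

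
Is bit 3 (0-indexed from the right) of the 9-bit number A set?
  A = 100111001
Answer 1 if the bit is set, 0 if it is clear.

Bit 3 is the 4th from the right.
  100111001
       ^
That bit is 1.

Answer: 1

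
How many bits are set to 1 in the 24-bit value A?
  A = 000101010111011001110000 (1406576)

000101010111011001110000
1-bits at positions (from bit 0 = LSB): 4, 5, 6, 9, 10, 12, 13, 14, 16, 18, 20
Count = 11

Answer: 11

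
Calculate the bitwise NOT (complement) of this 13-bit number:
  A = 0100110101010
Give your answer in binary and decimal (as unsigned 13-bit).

Flip each bit (0->1, 1->0):
  0100110101010
  1011001010101

Answer: 1011001010101 (5717)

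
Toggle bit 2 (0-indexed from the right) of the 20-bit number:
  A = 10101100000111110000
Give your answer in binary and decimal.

Mask = 1 << 2 = 00000000000000000100
Bit 2 of A is 0; XOR with the mask flips it to 1.
  10101100000111110000
^ 00000000000000000100
----------------------
  10101100000111110100

Answer: 10101100000111110100 (705012)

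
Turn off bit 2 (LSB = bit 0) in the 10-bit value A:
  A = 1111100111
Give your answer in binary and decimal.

Mask = ~(1 << 2) = 1111111011
Bit 2 of A is 1, so AND-ing with the mask clears it to 0.
  1111100111
& 1111111011
------------
  1111100011

Answer: 1111100011 (995)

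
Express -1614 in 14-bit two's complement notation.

1. Binary of +1614:  00011001001110
2. Invert bits:     11100110110001
3. Add 1:           11100110110010

Answer: 11100110110010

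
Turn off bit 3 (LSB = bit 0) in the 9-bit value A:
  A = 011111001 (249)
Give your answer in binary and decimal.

Mask = ~(1 << 3) = 111110111
Bit 3 of A is 1, so AND-ing with the mask clears it to 0.
  011111001
& 111110111
-----------
  011110001

Answer: 011110001 (241)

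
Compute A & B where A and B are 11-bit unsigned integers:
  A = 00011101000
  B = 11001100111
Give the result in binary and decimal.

Apply & to each column (1 only where both bits are 1):
  00011101000
& 11001100111
-------------
  00001100000

Answer: 00001100000 (96)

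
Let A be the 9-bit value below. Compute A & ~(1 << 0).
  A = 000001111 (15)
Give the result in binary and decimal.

Mask = ~(1 << 0) = 111111110
Bit 0 of A is 1, so AND-ing with the mask clears it to 0.
  000001111
& 111111110
-----------
  000001110

Answer: 000001110 (14)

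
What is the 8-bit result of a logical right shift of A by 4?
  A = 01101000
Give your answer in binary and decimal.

Logical shift right by 4: drop the bottom 4 bit(s), prepend 4 zero(s) on the left.
  01101000  ->  keep [0110], discard [1000], prepend 0000
= 00000110

Answer: 00000110 (6)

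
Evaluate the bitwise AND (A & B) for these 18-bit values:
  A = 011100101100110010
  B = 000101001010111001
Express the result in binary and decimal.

Apply & to each column (1 only where both bits are 1):
  011100101100110010
& 000101001010111001
--------------------
  000100001000110000

Answer: 000100001000110000 (16944)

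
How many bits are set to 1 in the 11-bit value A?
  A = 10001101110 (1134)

10001101110
1-bits at positions (from bit 0 = LSB): 1, 2, 3, 5, 6, 10
Count = 6

Answer: 6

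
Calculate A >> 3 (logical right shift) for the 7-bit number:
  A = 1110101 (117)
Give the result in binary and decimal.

Logical shift right by 3: drop the bottom 3 bit(s), prepend 3 zero(s) on the left.
  1110101  ->  keep [1110], discard [101], prepend 000
= 0001110

Answer: 0001110 (14)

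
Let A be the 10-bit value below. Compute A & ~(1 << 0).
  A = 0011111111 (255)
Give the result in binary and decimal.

Mask = ~(1 << 0) = 1111111110
Bit 0 of A is 1, so AND-ing with the mask clears it to 0.
  0011111111
& 1111111110
------------
  0011111110

Answer: 0011111110 (254)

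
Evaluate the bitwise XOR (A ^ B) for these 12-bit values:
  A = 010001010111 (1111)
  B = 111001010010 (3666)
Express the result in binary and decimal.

Apply ^ to each column (1 where bits differ):
  010001010111
^ 111001010010
--------------
  101000000101

Answer: 101000000101 (2565)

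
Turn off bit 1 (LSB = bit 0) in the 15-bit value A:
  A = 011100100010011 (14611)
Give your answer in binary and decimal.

Mask = ~(1 << 1) = 111111111111101
Bit 1 of A is 1, so AND-ing with the mask clears it to 0.
  011100100010011
& 111111111111101
-----------------
  011100100010001

Answer: 011100100010001 (14609)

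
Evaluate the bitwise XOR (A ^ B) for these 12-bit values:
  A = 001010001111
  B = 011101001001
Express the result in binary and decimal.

Apply ^ to each column (1 where bits differ):
  001010001111
^ 011101001001
--------------
  010111000110

Answer: 010111000110 (1478)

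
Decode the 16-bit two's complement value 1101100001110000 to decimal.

MSB is 1, so the value is negative. Find the magnitude:
1. Invert bits:  0010011110001111
2. Add 1:        0010011110010000  = 10128
3. Apply sign:   -10128

Answer: -10128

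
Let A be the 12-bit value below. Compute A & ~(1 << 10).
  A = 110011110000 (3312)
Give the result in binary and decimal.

Mask = ~(1 << 10) = 101111111111
Bit 10 of A is 1, so AND-ing with the mask clears it to 0.
  110011110000
& 101111111111
--------------
  100011110000

Answer: 100011110000 (2288)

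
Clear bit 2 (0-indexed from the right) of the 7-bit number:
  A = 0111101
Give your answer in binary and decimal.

Mask = ~(1 << 2) = 1111011
Bit 2 of A is 1, so AND-ing with the mask clears it to 0.
  0111101
& 1111011
---------
  0111001

Answer: 0111001 (57)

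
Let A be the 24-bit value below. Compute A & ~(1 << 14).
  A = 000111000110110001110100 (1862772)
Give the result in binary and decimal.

Mask = ~(1 << 14) = 111111111011111111111111
Bit 14 of A is 1, so AND-ing with the mask clears it to 0.
  000111000110110001110100
& 111111111011111111111111
--------------------------
  000111000010110001110100

Answer: 000111000010110001110100 (1846388)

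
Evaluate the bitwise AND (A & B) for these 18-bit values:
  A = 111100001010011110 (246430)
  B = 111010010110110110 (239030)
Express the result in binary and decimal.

Apply & to each column (1 only where both bits are 1):
  111100001010011110
& 111010010110110110
--------------------
  111000000010010110

Answer: 111000000010010110 (229526)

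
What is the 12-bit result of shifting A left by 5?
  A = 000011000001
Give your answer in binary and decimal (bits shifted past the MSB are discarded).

Shift left by 5: drop the top 5 bit(s), append 5 zero(s) on the right.
  000011000001  ->  discard [00001], keep [1000001], append 00000
= 100000100000

Answer: 100000100000 (2080)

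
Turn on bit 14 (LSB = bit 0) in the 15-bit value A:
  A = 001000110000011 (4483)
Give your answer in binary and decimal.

Mask = 1 << 14 = 100000000000000
Bit 14 of A is 0, so OR-ing with the mask flips it to 1.
  001000110000011
| 100000000000000
-----------------
  101000110000011

Answer: 101000110000011 (20867)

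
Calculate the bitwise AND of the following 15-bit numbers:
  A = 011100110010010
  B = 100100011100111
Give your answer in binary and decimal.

Apply & to each column (1 only where both bits are 1):
  011100110010010
& 100100011100111
-----------------
  000100010000010

Answer: 000100010000010 (2178)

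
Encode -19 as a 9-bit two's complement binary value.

1. Binary of +19:  000010011
2. Invert bits:     111101100
3. Add 1:           111101101

Answer: 111101101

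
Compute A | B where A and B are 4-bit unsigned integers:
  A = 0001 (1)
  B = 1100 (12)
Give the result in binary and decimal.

Apply | to each column (1 where either bit is 1):
  0001
| 1100
------
  1101

Answer: 1101 (13)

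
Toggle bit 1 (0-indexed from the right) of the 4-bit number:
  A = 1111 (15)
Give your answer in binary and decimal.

Mask = 1 << 1 = 0010
Bit 1 of A is 1; XOR with the mask flips it to 0.
  1111
^ 0010
------
  1101

Answer: 1101 (13)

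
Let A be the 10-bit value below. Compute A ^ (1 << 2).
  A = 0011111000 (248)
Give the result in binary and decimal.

Mask = 1 << 2 = 0000000100
Bit 2 of A is 0; XOR with the mask flips it to 1.
  0011111000
^ 0000000100
------------
  0011111100

Answer: 0011111100 (252)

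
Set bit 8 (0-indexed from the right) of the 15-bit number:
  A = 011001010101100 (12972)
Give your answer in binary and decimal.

Mask = 1 << 8 = 000000100000000
Bit 8 of A is 0, so OR-ing with the mask flips it to 1.
  011001010101100
| 000000100000000
-----------------
  011001110101100

Answer: 011001110101100 (13228)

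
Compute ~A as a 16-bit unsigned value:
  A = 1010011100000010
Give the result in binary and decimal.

Flip each bit (0->1, 1->0):
  1010011100000010
  0101100011111101

Answer: 0101100011111101 (22781)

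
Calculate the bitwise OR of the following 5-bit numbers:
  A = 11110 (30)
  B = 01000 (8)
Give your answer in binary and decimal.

Apply | to each column (1 where either bit is 1):
  11110
| 01000
-------
  11110

Answer: 11110 (30)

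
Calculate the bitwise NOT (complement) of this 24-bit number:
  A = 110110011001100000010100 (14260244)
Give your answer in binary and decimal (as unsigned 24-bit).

Flip each bit (0->1, 1->0):
  110110011001100000010100
  001001100110011111101011

Answer: 001001100110011111101011 (2516971)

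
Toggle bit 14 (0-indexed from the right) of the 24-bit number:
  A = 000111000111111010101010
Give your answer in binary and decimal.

Mask = 1 << 14 = 000000000100000000000000
Bit 14 of A is 1; XOR with the mask flips it to 0.
  000111000111111010101010
^ 000000000100000000000000
--------------------------
  000111000011111010101010

Answer: 000111000011111010101010 (1851050)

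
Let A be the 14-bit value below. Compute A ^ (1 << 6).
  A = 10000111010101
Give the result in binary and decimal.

Mask = 1 << 6 = 00000001000000
Bit 6 of A is 1; XOR with the mask flips it to 0.
  10000111010101
^ 00000001000000
----------------
  10000110010101

Answer: 10000110010101 (8597)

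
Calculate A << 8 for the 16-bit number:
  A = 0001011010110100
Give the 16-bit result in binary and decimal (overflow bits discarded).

Shift left by 8: drop the top 8 bit(s), append 8 zero(s) on the right.
  0001011010110100  ->  discard [00010110], keep [10110100], append 00000000
= 1011010000000000

Answer: 1011010000000000 (46080)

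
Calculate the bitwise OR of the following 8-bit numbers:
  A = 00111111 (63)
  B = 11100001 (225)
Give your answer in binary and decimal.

Apply | to each column (1 where either bit is 1):
  00111111
| 11100001
----------
  11111111

Answer: 11111111 (255)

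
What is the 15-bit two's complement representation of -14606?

1. Binary of +14606:  011100100001110
2. Invert bits:     100011011110001
3. Add 1:           100011011110010

Answer: 100011011110010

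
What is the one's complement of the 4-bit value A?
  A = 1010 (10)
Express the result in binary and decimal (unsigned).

Flip each bit (0->1, 1->0):
  1010
  0101

Answer: 0101 (5)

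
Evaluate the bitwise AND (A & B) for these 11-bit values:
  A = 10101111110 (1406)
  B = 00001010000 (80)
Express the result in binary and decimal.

Apply & to each column (1 only where both bits are 1):
  10101111110
& 00001010000
-------------
  00001010000

Answer: 00001010000 (80)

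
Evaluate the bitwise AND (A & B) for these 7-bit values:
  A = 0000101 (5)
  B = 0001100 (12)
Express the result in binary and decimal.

Apply & to each column (1 only where both bits are 1):
  0000101
& 0001100
---------
  0000100

Answer: 0000100 (4)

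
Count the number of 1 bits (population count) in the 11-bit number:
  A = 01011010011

01011010011
1-bits at positions (from bit 0 = LSB): 0, 1, 4, 6, 7, 9
Count = 6

Answer: 6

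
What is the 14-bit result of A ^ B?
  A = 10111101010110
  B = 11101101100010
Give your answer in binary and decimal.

Apply ^ to each column (1 where bits differ):
  10111101010110
^ 11101101100010
----------------
  01010000110100

Answer: 01010000110100 (5172)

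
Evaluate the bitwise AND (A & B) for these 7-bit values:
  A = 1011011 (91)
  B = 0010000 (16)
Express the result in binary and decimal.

Apply & to each column (1 only where both bits are 1):
  1011011
& 0010000
---------
  0010000

Answer: 0010000 (16)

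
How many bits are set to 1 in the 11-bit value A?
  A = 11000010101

11000010101
1-bits at positions (from bit 0 = LSB): 0, 2, 4, 9, 10
Count = 5

Answer: 5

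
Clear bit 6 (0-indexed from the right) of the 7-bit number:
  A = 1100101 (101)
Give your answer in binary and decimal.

Mask = ~(1 << 6) = 0111111
Bit 6 of A is 1, so AND-ing with the mask clears it to 0.
  1100101
& 0111111
---------
  0100101

Answer: 0100101 (37)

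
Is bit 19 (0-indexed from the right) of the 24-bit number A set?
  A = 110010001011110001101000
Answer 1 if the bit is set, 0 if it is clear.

Bit 19 is the 20th from the right.
  110010001011110001101000
      ^
That bit is 1.

Answer: 1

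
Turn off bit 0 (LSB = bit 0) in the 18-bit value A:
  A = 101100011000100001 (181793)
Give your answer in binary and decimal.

Mask = ~(1 << 0) = 111111111111111110
Bit 0 of A is 1, so AND-ing with the mask clears it to 0.
  101100011000100001
& 111111111111111110
--------------------
  101100011000100000

Answer: 101100011000100000 (181792)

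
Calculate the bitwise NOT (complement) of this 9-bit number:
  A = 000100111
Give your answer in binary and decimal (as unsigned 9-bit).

Flip each bit (0->1, 1->0):
  000100111
  111011000

Answer: 111011000 (472)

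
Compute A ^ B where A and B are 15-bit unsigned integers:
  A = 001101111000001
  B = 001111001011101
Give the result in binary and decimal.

Apply ^ to each column (1 where bits differ):
  001101111000001
^ 001111001011101
-----------------
  000010110011100

Answer: 000010110011100 (1436)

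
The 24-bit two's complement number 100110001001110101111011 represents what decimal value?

MSB is 1, so the value is negative. Find the magnitude:
1. Invert bits:  011001110110001010000100
2. Add 1:        011001110110001010000101  = 6775429
3. Apply sign:   -6775429

Answer: -6775429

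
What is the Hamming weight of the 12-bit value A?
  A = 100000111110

100000111110
1-bits at positions (from bit 0 = LSB): 1, 2, 3, 4, 5, 11
Count = 6

Answer: 6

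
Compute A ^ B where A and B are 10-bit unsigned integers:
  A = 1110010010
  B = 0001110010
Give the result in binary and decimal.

Apply ^ to each column (1 where bits differ):
  1110010010
^ 0001110010
------------
  1111100000

Answer: 1111100000 (992)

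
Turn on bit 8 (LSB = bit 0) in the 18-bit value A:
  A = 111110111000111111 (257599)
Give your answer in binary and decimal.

Mask = 1 << 8 = 000000000100000000
Bit 8 of A is 0, so OR-ing with the mask flips it to 1.
  111110111000111111
| 000000000100000000
--------------------
  111110111100111111

Answer: 111110111100111111 (257855)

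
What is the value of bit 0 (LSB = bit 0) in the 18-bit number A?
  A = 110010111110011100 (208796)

Bit 0 is the 1st from the right.
  110010111110011100
                   ^
That bit is 0.

Answer: 0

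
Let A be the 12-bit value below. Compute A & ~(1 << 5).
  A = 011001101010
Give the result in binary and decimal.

Mask = ~(1 << 5) = 111111011111
Bit 5 of A is 1, so AND-ing with the mask clears it to 0.
  011001101010
& 111111011111
--------------
  011001001010

Answer: 011001001010 (1610)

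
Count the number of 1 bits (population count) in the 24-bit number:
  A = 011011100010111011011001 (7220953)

011011100010111011011001
1-bits at positions (from bit 0 = LSB): 0, 3, 4, 6, 7, 9, 10, 11, 13, 17, 18, 19, 21, 22
Count = 14

Answer: 14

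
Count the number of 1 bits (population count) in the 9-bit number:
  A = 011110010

011110010
1-bits at positions (from bit 0 = LSB): 1, 4, 5, 6, 7
Count = 5

Answer: 5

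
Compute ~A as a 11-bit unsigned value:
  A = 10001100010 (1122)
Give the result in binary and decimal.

Flip each bit (0->1, 1->0):
  10001100010
  01110011101

Answer: 01110011101 (925)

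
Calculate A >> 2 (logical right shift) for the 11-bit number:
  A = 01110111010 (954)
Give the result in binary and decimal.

Logical shift right by 2: drop the bottom 2 bit(s), prepend 2 zero(s) on the left.
  01110111010  ->  keep [011101110], discard [10], prepend 00
= 00011101110

Answer: 00011101110 (238)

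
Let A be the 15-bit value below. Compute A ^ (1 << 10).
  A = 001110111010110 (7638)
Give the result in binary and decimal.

Mask = 1 << 10 = 000010000000000
Bit 10 of A is 1; XOR with the mask flips it to 0.
  001110111010110
^ 000010000000000
-----------------
  001100111010110

Answer: 001100111010110 (6614)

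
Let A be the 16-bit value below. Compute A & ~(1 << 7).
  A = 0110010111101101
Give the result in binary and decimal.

Mask = ~(1 << 7) = 1111111101111111
Bit 7 of A is 1, so AND-ing with the mask clears it to 0.
  0110010111101101
& 1111111101111111
------------------
  0110010101101101

Answer: 0110010101101101 (25965)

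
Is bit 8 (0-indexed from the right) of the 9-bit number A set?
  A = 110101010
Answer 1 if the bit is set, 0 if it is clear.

Bit 8 is the 9th from the right.
  110101010
  ^
That bit is 1.

Answer: 1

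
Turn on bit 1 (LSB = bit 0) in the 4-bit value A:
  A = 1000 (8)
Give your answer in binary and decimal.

Mask = 1 << 1 = 0010
Bit 1 of A is 0, so OR-ing with the mask flips it to 1.
  1000
| 0010
------
  1010

Answer: 1010 (10)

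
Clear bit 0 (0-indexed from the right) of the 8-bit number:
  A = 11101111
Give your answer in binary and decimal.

Mask = ~(1 << 0) = 11111110
Bit 0 of A is 1, so AND-ing with the mask clears it to 0.
  11101111
& 11111110
----------
  11101110

Answer: 11101110 (238)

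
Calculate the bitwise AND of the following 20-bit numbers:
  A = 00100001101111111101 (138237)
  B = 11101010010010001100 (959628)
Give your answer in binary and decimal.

Apply & to each column (1 only where both bits are 1):
  00100001101111111101
& 11101010010010001100
----------------------
  00100000000010001100

Answer: 00100000000010001100 (131212)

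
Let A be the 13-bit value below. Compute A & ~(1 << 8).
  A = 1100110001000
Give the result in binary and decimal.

Mask = ~(1 << 8) = 1111011111111
Bit 8 of A is 1, so AND-ing with the mask clears it to 0.
  1100110001000
& 1111011111111
---------------
  1100010001000

Answer: 1100010001000 (6280)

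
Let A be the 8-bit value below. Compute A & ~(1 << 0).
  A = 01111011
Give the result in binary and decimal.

Mask = ~(1 << 0) = 11111110
Bit 0 of A is 1, so AND-ing with the mask clears it to 0.
  01111011
& 11111110
----------
  01111010

Answer: 01111010 (122)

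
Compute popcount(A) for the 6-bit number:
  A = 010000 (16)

010000
1-bits at positions (from bit 0 = LSB): 4
Count = 1

Answer: 1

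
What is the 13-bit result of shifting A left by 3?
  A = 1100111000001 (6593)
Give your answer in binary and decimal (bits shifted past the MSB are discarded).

Shift left by 3: drop the top 3 bit(s), append 3 zero(s) on the right.
  1100111000001  ->  discard [110], keep [0111000001], append 000
= 0111000001000

Answer: 0111000001000 (3592)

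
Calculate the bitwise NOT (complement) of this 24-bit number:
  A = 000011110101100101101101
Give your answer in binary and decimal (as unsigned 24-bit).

Flip each bit (0->1, 1->0):
  000011110101100101101101
  111100001010011010010010

Answer: 111100001010011010010010 (15771282)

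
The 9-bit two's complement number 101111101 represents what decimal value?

MSB is 1, so the value is negative. Find the magnitude:
1. Invert bits:  010000010
2. Add 1:        010000011  = 131
3. Apply sign:   -131

Answer: -131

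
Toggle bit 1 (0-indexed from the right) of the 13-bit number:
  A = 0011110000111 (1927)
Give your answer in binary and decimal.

Mask = 1 << 1 = 0000000000010
Bit 1 of A is 1; XOR with the mask flips it to 0.
  0011110000111
^ 0000000000010
---------------
  0011110000101

Answer: 0011110000101 (1925)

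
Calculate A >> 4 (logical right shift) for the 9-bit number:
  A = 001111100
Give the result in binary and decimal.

Logical shift right by 4: drop the bottom 4 bit(s), prepend 4 zero(s) on the left.
  001111100  ->  keep [00111], discard [1100], prepend 0000
= 000000111

Answer: 000000111 (7)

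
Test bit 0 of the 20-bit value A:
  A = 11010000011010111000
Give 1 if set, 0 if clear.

Bit 0 is the 1st from the right.
  11010000011010111000
                     ^
That bit is 0.

Answer: 0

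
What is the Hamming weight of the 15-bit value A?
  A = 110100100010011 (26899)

110100100010011
1-bits at positions (from bit 0 = LSB): 0, 1, 4, 8, 11, 13, 14
Count = 7

Answer: 7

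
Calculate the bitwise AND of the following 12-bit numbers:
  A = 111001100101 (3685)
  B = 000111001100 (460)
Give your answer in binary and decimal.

Apply & to each column (1 only where both bits are 1):
  111001100101
& 000111001100
--------------
  000001000100

Answer: 000001000100 (68)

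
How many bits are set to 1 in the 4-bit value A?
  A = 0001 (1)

0001
1-bits at positions (from bit 0 = LSB): 0
Count = 1

Answer: 1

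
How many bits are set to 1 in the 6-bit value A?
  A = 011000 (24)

011000
1-bits at positions (from bit 0 = LSB): 3, 4
Count = 2

Answer: 2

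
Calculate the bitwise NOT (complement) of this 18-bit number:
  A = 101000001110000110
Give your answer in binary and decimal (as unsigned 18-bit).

Flip each bit (0->1, 1->0):
  101000001110000110
  010111110001111001

Answer: 010111110001111001 (97401)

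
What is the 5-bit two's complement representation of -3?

1. Binary of +3:  00011
2. Invert bits:     11100
3. Add 1:           11101

Answer: 11101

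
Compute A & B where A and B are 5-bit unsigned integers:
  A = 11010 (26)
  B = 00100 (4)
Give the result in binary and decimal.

Apply & to each column (1 only where both bits are 1):
  11010
& 00100
-------
  00000

Answer: 00000 (0)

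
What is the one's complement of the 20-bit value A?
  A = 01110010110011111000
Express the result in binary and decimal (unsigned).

Flip each bit (0->1, 1->0):
  01110010110011111000
  10001101001100000111

Answer: 10001101001100000111 (578311)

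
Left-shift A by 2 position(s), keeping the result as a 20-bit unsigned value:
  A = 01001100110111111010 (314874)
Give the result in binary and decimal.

Shift left by 2: drop the top 2 bit(s), append 2 zero(s) on the right.
  01001100110111111010  ->  discard [01], keep [001100110111111010], append 00
= 00110011011111101000

Answer: 00110011011111101000 (210920)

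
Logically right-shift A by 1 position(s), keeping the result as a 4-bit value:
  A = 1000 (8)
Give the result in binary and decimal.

Logical shift right by 1: drop the bottom 1 bit(s), prepend 1 zero(s) on the left.
  1000  ->  keep [100], discard [0], prepend 0
= 0100

Answer: 0100 (4)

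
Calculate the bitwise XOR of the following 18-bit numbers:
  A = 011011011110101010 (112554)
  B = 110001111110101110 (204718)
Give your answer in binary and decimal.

Apply ^ to each column (1 where bits differ):
  011011011110101010
^ 110001111110101110
--------------------
  101010100000000100

Answer: 101010100000000100 (174084)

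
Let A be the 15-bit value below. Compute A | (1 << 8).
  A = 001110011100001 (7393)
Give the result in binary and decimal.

Mask = 1 << 8 = 000000100000000
Bit 8 of A is 0, so OR-ing with the mask flips it to 1.
  001110011100001
| 000000100000000
-----------------
  001110111100001

Answer: 001110111100001 (7649)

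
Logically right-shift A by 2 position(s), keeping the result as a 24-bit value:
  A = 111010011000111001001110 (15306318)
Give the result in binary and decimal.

Logical shift right by 2: drop the bottom 2 bit(s), prepend 2 zero(s) on the left.
  111010011000111001001110  ->  keep [1110100110001110010011], discard [10], prepend 00
= 001110100110001110010011

Answer: 001110100110001110010011 (3826579)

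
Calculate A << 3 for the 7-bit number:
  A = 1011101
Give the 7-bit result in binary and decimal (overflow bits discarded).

Shift left by 3: drop the top 3 bit(s), append 3 zero(s) on the right.
  1011101  ->  discard [101], keep [1101], append 000
= 1101000

Answer: 1101000 (104)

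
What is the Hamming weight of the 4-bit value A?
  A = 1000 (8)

1000
1-bits at positions (from bit 0 = LSB): 3
Count = 1

Answer: 1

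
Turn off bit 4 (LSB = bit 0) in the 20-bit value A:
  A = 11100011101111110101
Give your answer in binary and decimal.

Mask = ~(1 << 4) = 11111111111111101111
Bit 4 of A is 1, so AND-ing with the mask clears it to 0.
  11100011101111110101
& 11111111111111101111
----------------------
  11100011101111100101

Answer: 11100011101111100101 (932837)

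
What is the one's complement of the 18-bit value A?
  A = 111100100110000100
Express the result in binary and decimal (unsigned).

Flip each bit (0->1, 1->0):
  111100100110000100
  000011011001111011

Answer: 000011011001111011 (13947)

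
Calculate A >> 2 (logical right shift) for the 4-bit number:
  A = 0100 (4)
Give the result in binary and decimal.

Logical shift right by 2: drop the bottom 2 bit(s), prepend 2 zero(s) on the left.
  0100  ->  keep [01], discard [00], prepend 00
= 0001

Answer: 0001 (1)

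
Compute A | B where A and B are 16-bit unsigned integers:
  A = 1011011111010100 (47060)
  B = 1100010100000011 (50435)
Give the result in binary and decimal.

Apply | to each column (1 where either bit is 1):
  1011011111010100
| 1100010100000011
------------------
  1111011111010111

Answer: 1111011111010111 (63447)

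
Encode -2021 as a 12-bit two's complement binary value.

1. Binary of +2021:  011111100101
2. Invert bits:     100000011010
3. Add 1:           100000011011

Answer: 100000011011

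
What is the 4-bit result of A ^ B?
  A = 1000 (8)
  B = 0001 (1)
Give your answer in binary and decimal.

Apply ^ to each column (1 where bits differ):
  1000
^ 0001
------
  1001

Answer: 1001 (9)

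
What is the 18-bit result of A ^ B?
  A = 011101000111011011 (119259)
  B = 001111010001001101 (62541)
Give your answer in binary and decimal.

Apply ^ to each column (1 where bits differ):
  011101000111011011
^ 001111010001001101
--------------------
  010010010110010110

Answer: 010010010110010110 (75158)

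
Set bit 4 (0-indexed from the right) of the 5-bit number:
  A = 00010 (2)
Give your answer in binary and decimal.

Mask = 1 << 4 = 10000
Bit 4 of A is 0, so OR-ing with the mask flips it to 1.
  00010
| 10000
-------
  10010

Answer: 10010 (18)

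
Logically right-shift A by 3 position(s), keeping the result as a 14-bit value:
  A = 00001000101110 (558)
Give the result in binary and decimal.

Logical shift right by 3: drop the bottom 3 bit(s), prepend 3 zero(s) on the left.
  00001000101110  ->  keep [00001000101], discard [110], prepend 000
= 00000001000101

Answer: 00000001000101 (69)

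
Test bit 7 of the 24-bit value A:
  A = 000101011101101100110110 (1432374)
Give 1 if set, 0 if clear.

Bit 7 is the 8th from the right.
  000101011101101100110110
                  ^
That bit is 0.

Answer: 0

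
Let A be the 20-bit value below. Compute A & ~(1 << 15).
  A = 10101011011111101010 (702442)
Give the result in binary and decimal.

Mask = ~(1 << 15) = 11110111111111111111
Bit 15 of A is 1, so AND-ing with the mask clears it to 0.
  10101011011111101010
& 11110111111111111111
----------------------
  10100011011111101010

Answer: 10100011011111101010 (669674)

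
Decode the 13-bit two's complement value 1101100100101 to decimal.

MSB is 1, so the value is negative. Find the magnitude:
1. Invert bits:  0010011011010
2. Add 1:        0010011011011  = 1243
3. Apply sign:   -1243

Answer: -1243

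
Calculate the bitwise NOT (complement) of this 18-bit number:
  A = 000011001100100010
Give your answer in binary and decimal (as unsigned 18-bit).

Flip each bit (0->1, 1->0):
  000011001100100010
  111100110011011101

Answer: 111100110011011101 (249053)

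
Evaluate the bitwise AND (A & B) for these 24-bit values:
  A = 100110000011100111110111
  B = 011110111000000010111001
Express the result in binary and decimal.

Apply & to each column (1 only where both bits are 1):
  100110000011100111110111
& 011110111000000010111001
--------------------------
  000110000000000010110001

Answer: 000110000000000010110001 (1573041)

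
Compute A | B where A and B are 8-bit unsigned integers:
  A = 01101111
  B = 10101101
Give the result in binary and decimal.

Apply | to each column (1 where either bit is 1):
  01101111
| 10101101
----------
  11101111

Answer: 11101111 (239)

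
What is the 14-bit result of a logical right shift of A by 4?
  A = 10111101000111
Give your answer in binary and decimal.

Logical shift right by 4: drop the bottom 4 bit(s), prepend 4 zero(s) on the left.
  10111101000111  ->  keep [1011110100], discard [0111], prepend 0000
= 00001011110100

Answer: 00001011110100 (756)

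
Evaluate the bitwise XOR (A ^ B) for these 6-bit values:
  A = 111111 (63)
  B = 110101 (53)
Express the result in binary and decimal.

Apply ^ to each column (1 where bits differ):
  111111
^ 110101
--------
  001010

Answer: 001010 (10)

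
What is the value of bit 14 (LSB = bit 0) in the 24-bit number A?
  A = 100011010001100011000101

Bit 14 is the 15th from the right.
  100011010001100011000101
           ^
That bit is 0.

Answer: 0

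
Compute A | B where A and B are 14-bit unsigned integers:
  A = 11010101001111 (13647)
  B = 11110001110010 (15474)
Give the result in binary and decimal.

Apply | to each column (1 where either bit is 1):
  11010101001111
| 11110001110010
----------------
  11110101111111

Answer: 11110101111111 (15743)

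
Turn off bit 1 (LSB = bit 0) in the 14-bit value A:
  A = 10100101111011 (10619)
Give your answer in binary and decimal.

Mask = ~(1 << 1) = 11111111111101
Bit 1 of A is 1, so AND-ing with the mask clears it to 0.
  10100101111011
& 11111111111101
----------------
  10100101111001

Answer: 10100101111001 (10617)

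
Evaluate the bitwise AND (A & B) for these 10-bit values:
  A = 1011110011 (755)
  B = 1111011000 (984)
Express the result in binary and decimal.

Apply & to each column (1 only where both bits are 1):
  1011110011
& 1111011000
------------
  1011010000

Answer: 1011010000 (720)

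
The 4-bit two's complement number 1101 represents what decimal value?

MSB is 1, so the value is negative. Find the magnitude:
1. Invert bits:  0010
2. Add 1:        0011  = 3
3. Apply sign:   -3

Answer: -3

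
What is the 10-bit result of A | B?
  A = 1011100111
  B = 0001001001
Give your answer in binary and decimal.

Apply | to each column (1 where either bit is 1):
  1011100111
| 0001001001
------------
  1011101111

Answer: 1011101111 (751)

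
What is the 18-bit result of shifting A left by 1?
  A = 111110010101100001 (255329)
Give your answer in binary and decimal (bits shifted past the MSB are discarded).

Shift left by 1: drop the top 1 bit(s), append 1 zero(s) on the right.
  111110010101100001  ->  discard [1], keep [11110010101100001], append 0
= 111100101011000010

Answer: 111100101011000010 (248514)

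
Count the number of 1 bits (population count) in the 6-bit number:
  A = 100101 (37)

100101
1-bits at positions (from bit 0 = LSB): 0, 2, 5
Count = 3

Answer: 3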